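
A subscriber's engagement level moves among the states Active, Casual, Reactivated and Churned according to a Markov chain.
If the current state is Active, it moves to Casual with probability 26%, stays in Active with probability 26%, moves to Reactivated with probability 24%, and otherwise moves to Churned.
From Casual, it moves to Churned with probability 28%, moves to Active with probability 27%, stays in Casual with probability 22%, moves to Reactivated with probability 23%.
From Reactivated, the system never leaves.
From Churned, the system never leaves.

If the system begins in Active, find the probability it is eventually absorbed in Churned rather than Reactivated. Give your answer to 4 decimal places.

Let h(s) be the probability of absorption at Churned starting from transient state s. Then h(Churned) = 1 and h(Reactivated) = 0. By first-step analysis:
h(Active) = 0.26·h(Active) + 0.26·h(Casual) + 0.24·0 + 0.24·1
h(Casual) = 0.27·h(Active) + 0.22·h(Casual) + 0.23·0 + 0.28·1
Solving: h(Active) = 0.5128, h(Casual) = 0.5365.
Starting from Active, the probability is 0.5128.

0.5128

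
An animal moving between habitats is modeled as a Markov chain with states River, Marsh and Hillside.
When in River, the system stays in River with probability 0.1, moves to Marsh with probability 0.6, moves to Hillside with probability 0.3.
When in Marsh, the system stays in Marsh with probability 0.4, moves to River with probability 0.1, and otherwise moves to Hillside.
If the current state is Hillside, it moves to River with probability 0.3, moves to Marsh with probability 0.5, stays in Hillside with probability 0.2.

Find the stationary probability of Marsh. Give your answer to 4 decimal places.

0.4701

Let the stationary distribution be π with π = πP and π_1 + π_2 + π_3 = 1.
π_1 = 0.1·π_1 + 0.1·π_2 + 0.3·π_3
π_2 = 0.6·π_1 + 0.4·π_2 + 0.5·π_3
Solving with the normalization constraint gives π = (0.1716, 0.4701, 0.3582).
So the stationary probability of Marsh is 0.4701.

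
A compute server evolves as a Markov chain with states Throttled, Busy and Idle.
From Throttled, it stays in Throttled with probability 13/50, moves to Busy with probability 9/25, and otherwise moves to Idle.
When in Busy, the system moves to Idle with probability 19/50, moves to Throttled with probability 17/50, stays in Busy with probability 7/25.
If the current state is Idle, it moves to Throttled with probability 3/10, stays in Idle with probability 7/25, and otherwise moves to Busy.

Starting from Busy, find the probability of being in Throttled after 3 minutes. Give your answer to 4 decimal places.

Propagate the distribution vector 3 minutes from Busy.
After 0 minutes: (0.0000, 1.0000, 0.0000)
After 1 minute: (0.3400, 0.2800, 0.3800)
After 2 minutes: (0.2976, 0.3604, 0.3420)
After 3 minutes: (0.3025, 0.3517, 0.3458)
P(in Throttled after 3 minutes) = 0.3025

0.3025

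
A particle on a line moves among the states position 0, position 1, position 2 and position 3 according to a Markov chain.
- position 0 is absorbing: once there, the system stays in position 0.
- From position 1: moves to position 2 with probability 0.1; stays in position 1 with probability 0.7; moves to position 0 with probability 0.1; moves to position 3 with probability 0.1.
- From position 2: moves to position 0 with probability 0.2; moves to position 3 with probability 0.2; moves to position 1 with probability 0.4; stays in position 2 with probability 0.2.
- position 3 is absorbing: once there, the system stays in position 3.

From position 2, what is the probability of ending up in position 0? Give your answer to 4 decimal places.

Let h(s) be the probability of absorption at position 0 starting from transient state s. Then h(position 0) = 1 and h(position 3) = 0. By first-step analysis:
h(position 1) = 0.1·1 + 0.7·h(position 1) + 0.1·h(position 2) + 0.1·0
h(position 2) = 0.2·1 + 0.4·h(position 1) + 0.2·h(position 2) + 0.2·0
Solving: h(position 1) = 0.5000, h(position 2) = 0.5000.
Starting from position 2, the probability is 0.5000.

0.5000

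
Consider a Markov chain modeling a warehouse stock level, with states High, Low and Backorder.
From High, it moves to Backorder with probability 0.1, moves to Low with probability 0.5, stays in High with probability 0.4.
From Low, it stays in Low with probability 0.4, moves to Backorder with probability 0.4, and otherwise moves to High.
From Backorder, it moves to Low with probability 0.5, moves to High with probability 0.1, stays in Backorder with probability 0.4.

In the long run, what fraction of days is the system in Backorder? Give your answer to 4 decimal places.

0.3377

Let the stationary distribution be π with π = πP and π_1 + π_2 + π_3 = 1.
π_1 = 0.4·π_1 + 0.2·π_2 + 0.1·π_3
π_2 = 0.5·π_1 + 0.4·π_2 + 0.5·π_3
Solving with the normalization constraint gives π = (0.2078, 0.4545, 0.3377).
So the stationary probability of Backorder is 0.3377.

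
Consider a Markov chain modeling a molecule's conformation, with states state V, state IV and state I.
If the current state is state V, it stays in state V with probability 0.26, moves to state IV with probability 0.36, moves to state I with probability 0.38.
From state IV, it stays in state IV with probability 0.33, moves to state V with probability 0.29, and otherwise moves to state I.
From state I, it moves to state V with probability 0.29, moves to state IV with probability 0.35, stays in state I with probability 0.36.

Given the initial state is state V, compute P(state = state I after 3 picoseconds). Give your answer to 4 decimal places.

0.3726

Propagate the distribution vector 3 picoseconds from state V.
After 0 picoseconds: (1.0000, 0.0000, 0.0000)
After 1 picosecond: (0.2600, 0.3600, 0.3800)
After 2 picoseconds: (0.2822, 0.3454, 0.3724)
After 3 picoseconds: (0.2815, 0.3459, 0.3726)
P(in state I after 3 picoseconds) = 0.3726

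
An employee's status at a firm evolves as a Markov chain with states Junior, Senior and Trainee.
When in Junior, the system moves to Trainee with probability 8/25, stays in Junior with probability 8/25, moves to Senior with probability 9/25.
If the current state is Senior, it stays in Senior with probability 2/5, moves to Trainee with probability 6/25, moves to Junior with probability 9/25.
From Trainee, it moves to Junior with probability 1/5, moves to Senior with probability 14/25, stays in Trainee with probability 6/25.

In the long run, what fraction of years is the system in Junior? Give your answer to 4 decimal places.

Let the stationary distribution be π with π = πP and π_1 + π_2 + π_3 = 1.
π_1 = 0.32·π_1 + 0.36·π_2 + 0.2·π_3
π_2 = 0.36·π_1 + 0.4·π_2 + 0.56·π_3
Solving with the normalization constraint gives π = (0.3055, 0.4301, 0.2644).
So the stationary probability of Junior is 0.3055.

0.3055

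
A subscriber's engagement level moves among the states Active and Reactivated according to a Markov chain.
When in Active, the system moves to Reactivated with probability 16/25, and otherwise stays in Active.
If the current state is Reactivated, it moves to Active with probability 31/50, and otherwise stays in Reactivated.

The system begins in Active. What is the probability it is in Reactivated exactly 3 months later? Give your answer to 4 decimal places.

0.5169

Propagate the distribution vector 3 months from Active.
After 0 months: (1.0000, 0.0000)
After 1 month: (0.3600, 0.6400)
After 2 months: (0.5264, 0.4736)
After 3 months: (0.4831, 0.5169)
P(in Reactivated after 3 months) = 0.5169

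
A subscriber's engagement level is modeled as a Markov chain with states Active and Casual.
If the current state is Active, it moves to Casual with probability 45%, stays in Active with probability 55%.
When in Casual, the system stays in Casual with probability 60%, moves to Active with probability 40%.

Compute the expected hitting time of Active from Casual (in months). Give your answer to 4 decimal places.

2.5000

Let t(s) be the expected number of months to first reach Active from state s, with t(Active) = 0. Conditioning on the first month:
t(Casual) = 1 + 0.6·t(Casual)
Solving: t(Casual) = 2.5000.
Expected months from Casual to Active: 2.5000.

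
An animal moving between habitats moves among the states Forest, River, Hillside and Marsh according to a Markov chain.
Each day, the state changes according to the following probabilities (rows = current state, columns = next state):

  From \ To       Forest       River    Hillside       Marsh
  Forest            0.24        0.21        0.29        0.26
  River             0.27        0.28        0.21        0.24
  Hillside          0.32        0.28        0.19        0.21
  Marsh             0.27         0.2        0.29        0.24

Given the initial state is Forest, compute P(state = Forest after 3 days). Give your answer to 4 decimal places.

Propagate the distribution vector 3 days from Forest.
After 0 days: (1.0000, 0.0000, 0.0000, 0.0000)
After 1 day: (0.2400, 0.2100, 0.2900, 0.2600)
After 2 days: (0.2773, 0.2424, 0.2442, 0.2361)
After 3 days: (0.2739, 0.2417, 0.2462, 0.2382)
P(in Forest after 3 days) = 0.2739

0.2739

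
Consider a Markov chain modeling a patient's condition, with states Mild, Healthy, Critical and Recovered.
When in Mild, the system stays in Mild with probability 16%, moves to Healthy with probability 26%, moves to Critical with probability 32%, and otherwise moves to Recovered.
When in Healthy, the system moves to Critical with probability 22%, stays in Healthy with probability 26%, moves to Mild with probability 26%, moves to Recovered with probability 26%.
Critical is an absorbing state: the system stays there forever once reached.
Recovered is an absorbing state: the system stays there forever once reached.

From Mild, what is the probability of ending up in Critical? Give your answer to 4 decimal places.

0.5307

Let h(s) be the probability of absorption at Critical starting from transient state s. Then h(Critical) = 1 and h(Recovered) = 0. By first-step analysis:
h(Mild) = 0.16·h(Mild) + 0.26·h(Healthy) + 0.32·1 + 0.26·0
h(Healthy) = 0.26·h(Mild) + 0.26·h(Healthy) + 0.22·1 + 0.26·0
Solving: h(Mild) = 0.5307, h(Healthy) = 0.4838.
Starting from Mild, the probability is 0.5307.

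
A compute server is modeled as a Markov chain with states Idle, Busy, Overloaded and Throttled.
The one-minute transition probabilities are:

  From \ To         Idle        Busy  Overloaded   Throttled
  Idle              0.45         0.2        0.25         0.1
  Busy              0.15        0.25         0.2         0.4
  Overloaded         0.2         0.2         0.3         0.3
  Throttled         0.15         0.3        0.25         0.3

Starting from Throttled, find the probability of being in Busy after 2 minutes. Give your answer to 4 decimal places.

0.2450

Propagate the distribution vector 2 minutes from Throttled.
After 0 minutes: (0.0000, 0.0000, 0.0000, 1.0000)
After 1 minute: (0.1500, 0.3000, 0.2500, 0.3000)
After 2 minutes: (0.2075, 0.2450, 0.2475, 0.3000)
P(in Busy after 2 minutes) = 0.2450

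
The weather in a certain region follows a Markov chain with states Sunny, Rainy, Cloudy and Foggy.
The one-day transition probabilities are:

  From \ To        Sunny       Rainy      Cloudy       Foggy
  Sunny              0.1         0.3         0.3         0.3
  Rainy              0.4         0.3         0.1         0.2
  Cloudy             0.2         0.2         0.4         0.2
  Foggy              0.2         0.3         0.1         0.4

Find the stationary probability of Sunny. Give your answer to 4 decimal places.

Let the stationary distribution be π with π = πP and π_1 + π_2 + π_3 + π_4 = 1.
π_1 = 0.1·π_1 + 0.4·π_2 + 0.2·π_3 + 0.2·π_4
π_2 = 0.3·π_1 + 0.3·π_2 + 0.2·π_3 + 0.3·π_4
π_3 = 0.3·π_1 + 0.1·π_2 + 0.4·π_3 + 0.1·π_4
Solving with the normalization constraint gives π = (0.2326, 0.2791, 0.2093, 0.2791).
So the stationary probability of Sunny is 0.2326.

0.2326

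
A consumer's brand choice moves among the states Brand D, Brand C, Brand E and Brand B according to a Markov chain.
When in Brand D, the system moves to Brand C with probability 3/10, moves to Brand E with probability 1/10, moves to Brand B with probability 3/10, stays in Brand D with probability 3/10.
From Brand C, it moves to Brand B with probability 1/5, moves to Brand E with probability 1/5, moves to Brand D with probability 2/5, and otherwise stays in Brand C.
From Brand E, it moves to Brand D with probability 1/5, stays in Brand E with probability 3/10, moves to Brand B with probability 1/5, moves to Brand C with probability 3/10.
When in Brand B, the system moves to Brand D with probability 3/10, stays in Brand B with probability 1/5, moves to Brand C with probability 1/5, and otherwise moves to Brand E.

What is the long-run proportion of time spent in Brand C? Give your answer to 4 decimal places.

0.2518

Let the stationary distribution be π with π = πP and π_1 + π_2 + π_3 + π_4 = 1.
π_1 = 0.3·π_1 + 0.4·π_2 + 0.2·π_3 + 0.3·π_4
π_2 = 0.3·π_1 + 0.2·π_2 + 0.3·π_3 + 0.2·π_4
π_3 = 0.1·π_1 + 0.2·π_2 + 0.3·π_3 + 0.3·π_4
Solving with the normalization constraint gives π = (0.3038, 0.2518, 0.2141, 0.2304).
So the stationary probability of Brand C is 0.2518.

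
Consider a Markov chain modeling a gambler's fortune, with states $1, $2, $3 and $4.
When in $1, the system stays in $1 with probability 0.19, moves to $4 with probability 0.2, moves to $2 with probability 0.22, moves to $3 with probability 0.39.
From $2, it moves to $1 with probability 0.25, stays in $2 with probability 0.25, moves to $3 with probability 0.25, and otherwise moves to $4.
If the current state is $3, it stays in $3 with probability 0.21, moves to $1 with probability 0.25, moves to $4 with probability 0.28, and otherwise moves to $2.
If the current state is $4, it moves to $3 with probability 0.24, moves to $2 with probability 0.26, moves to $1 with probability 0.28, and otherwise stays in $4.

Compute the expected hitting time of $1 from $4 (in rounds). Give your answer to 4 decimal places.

Let t(s) be the expected number of rounds to first reach $1 from state s, with t($1) = 0. Conditioning on the first round:
t($2) = 1 + 0.25·t($2) + 0.25·t($3) + 0.25·t($4)
t($3) = 1 + 0.26·t($2) + 0.21·t($3) + 0.28·t($4)
t($4) = 1 + 0.26·t($2) + 0.24·t($3) + 0.22·t($4)
Solving: t($2) = 3.8837, t($3) = 3.8804, t($4) = 3.7706.
Expected rounds from $4 to $1: 3.7706.

3.7706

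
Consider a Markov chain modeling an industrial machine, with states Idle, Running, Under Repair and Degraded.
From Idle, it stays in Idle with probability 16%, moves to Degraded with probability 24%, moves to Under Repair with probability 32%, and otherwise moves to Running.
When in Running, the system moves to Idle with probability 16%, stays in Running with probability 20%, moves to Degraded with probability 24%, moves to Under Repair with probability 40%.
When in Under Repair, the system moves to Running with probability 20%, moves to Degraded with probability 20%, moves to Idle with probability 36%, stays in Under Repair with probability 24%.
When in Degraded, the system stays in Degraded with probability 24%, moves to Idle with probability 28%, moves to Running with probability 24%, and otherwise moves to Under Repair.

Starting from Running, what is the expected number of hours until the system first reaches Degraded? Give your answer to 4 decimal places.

4.4086

Let t(s) be the expected number of hours to first reach Degraded from state s, with t(Degraded) = 0. Conditioning on the first hour:
t(Idle) = 1 + 0.16·t(Idle) + 0.28·t(Running) + 0.32·t(Under Repair)
t(Running) = 1 + 0.16·t(Idle) + 0.2·t(Running) + 0.4·t(Under Repair)
t(Under Repair) = 1 + 0.36·t(Idle) + 0.2·t(Running) + 0.24·t(Under Repair)
Solving: t(Idle) = 4.3966, t(Running) = 4.4086, t(Under Repair) = 4.5585.
Expected hours from Running to Degraded: 4.4086.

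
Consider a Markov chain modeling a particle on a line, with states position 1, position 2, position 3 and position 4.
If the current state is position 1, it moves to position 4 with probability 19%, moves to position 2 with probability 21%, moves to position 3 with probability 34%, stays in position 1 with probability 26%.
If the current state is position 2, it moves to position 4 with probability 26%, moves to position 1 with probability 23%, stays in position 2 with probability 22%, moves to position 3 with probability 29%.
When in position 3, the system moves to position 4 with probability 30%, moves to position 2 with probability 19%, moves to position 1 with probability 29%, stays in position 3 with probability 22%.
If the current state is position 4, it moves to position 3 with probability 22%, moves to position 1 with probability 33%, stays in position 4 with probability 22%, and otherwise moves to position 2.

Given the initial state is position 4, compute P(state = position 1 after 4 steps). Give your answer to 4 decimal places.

Propagate the distribution vector 4 steps from position 4.
After 0 steps: (0.0000, 0.0000, 0.0000, 1.0000)
After 1 step: (0.3300, 0.2300, 0.2200, 0.2200)
After 2 steps: (0.2751, 0.2123, 0.2757, 0.2369)
After 3 steps: (0.2785, 0.2113, 0.2679, 0.2423)
After 4 steps: (0.2787, 0.2116, 0.2682, 0.2415)
P(in position 1 after 4 steps) = 0.2787

0.2787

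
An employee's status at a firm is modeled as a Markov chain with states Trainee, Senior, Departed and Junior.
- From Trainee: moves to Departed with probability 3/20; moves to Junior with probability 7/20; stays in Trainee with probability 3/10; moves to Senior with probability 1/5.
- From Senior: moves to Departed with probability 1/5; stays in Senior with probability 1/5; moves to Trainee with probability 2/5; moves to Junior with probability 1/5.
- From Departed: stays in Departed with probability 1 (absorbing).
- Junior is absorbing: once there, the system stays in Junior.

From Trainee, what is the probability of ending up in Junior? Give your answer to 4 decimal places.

0.6667

Let h(s) be the probability of absorption at Junior starting from transient state s. Then h(Junior) = 1 and h(Departed) = 0. By first-step analysis:
h(Trainee) = 0.3·h(Trainee) + 0.2·h(Senior) + 0.15·0 + 0.35·1
h(Senior) = 0.4·h(Trainee) + 0.2·h(Senior) + 0.2·0 + 0.2·1
Solving: h(Trainee) = 0.6667, h(Senior) = 0.5833.
Starting from Trainee, the probability is 0.6667.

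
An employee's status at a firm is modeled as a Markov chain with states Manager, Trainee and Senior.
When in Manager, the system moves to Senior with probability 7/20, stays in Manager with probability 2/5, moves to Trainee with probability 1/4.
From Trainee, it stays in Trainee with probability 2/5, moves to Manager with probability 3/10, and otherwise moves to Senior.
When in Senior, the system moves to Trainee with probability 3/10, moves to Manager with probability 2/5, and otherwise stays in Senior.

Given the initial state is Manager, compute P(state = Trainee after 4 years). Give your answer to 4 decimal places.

Propagate the distribution vector 4 years from Manager.
After 0 years: (1.0000, 0.0000, 0.0000)
After 1 year: (0.4000, 0.2500, 0.3500)
After 2 years: (0.3750, 0.3050, 0.3200)
After 3 years: (0.3695, 0.3118, 0.3188)
After 4 years: (0.3688, 0.3127, 0.3185)
P(in Trainee after 4 years) = 0.3127

0.3127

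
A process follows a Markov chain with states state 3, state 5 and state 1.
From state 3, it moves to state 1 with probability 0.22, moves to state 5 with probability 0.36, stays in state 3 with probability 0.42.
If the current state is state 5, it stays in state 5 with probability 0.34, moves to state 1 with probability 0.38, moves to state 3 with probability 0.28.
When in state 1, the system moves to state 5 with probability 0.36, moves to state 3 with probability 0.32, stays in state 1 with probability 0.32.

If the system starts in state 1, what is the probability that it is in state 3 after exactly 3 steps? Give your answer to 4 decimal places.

Propagate the distribution vector 3 steps from state 1.
After 0 steps: (0.0000, 0.0000, 1.0000)
After 1 step: (0.3200, 0.3600, 0.3200)
After 2 steps: (0.3376, 0.3528, 0.3096)
After 3 steps: (0.3396, 0.3529, 0.3074)
P(in state 3 after 3 steps) = 0.3396

0.3396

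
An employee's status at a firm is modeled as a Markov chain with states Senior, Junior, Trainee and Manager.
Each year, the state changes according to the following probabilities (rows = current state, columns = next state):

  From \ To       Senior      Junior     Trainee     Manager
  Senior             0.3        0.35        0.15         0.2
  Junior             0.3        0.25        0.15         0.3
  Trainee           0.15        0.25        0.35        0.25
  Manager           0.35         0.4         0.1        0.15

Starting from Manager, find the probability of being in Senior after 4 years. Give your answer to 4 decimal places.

Propagate the distribution vector 4 years from Manager.
After 0 years: (0.0000, 0.0000, 0.0000, 1.0000)
After 1 year: (0.3500, 0.4000, 0.1000, 0.1500)
After 2 years: (0.2925, 0.3075, 0.1625, 0.2375)
After 3 years: (0.2875, 0.3149, 0.1706, 0.2270)
After 4 years: (0.2858, 0.3128, 0.1728, 0.2287)
P(in Senior after 4 years) = 0.2858

0.2858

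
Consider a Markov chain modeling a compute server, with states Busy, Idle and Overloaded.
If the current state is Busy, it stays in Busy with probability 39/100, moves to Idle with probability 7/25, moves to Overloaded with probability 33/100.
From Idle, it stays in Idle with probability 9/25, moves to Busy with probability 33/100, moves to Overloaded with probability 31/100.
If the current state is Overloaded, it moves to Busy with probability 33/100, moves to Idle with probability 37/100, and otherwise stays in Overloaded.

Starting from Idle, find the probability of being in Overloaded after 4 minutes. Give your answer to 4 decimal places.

Propagate the distribution vector 4 minutes from Idle.
After 0 minutes: (0.0000, 1.0000, 0.0000)
After 1 minute: (0.3300, 0.3600, 0.3100)
After 2 minutes: (0.3498, 0.3367, 0.3135)
After 3 minutes: (0.3510, 0.3352, 0.3139)
After 4 minutes: (0.3511, 0.3351, 0.3139)
P(in Overloaded after 4 minutes) = 0.3139

0.3139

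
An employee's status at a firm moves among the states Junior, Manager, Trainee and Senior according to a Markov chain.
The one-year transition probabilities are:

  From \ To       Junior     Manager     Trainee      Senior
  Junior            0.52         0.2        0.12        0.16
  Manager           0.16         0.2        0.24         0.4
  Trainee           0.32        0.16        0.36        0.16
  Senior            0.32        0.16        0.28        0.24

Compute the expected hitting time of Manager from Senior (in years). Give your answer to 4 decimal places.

5.6818

Let t(s) be the expected number of years to first reach Manager from state s, with t(Manager) = 0. Conditioning on the first year:
t(Junior) = 1 + 0.52·t(Junior) + 0.12·t(Trainee) + 0.16·t(Senior)
t(Trainee) = 1 + 0.32·t(Junior) + 0.36·t(Trainee) + 0.16·t(Senior)
t(Senior) = 1 + 0.32·t(Junior) + 0.28·t(Trainee) + 0.24·t(Senior)
Solving: t(Junior) = 5.3977, t(Trainee) = 5.6818, t(Senior) = 5.6818.
Expected years from Senior to Manager: 5.6818.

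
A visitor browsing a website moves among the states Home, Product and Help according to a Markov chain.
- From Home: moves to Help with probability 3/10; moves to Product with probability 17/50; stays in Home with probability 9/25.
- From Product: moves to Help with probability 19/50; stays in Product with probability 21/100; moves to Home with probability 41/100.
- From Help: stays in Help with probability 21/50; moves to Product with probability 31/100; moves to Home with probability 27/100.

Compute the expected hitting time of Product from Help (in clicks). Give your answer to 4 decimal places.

3.1358

Let t(s) be the expected number of clicks to first reach Product from state s, with t(Product) = 0. Conditioning on the first click:
t(Home) = 1 + 0.36·t(Home) + 0.3·t(Help)
t(Help) = 1 + 0.27·t(Home) + 0.42·t(Help)
Solving: t(Home) = 3.0324, t(Help) = 3.1358.
Expected clicks from Help to Product: 3.1358.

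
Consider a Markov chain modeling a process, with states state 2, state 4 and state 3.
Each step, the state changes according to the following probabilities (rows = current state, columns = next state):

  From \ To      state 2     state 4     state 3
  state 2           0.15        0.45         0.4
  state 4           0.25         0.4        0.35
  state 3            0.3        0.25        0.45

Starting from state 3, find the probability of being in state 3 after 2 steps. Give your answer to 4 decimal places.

0.4100

Sum over the intermediate state after 1 step:
P = P(state 3→state 2)·P(state 2→state 3) + P(state 3→state 4)·P(state 4→state 3) + P(state 3→state 3)·P(state 3→state 3)
  = 0.3×0.4 + 0.25×0.35 + 0.45×0.45
  = 0.1200 + 0.0875 + 0.2025 = 0.4100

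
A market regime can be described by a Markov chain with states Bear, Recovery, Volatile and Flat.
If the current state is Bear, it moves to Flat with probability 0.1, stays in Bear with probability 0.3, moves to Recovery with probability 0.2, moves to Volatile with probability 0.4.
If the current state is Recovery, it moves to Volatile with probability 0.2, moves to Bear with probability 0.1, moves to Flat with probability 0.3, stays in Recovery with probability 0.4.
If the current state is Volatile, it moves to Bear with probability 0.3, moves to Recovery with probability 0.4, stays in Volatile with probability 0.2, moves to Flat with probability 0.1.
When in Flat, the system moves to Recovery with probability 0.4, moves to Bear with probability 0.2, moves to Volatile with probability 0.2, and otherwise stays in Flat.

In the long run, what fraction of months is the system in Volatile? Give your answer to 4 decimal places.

0.2419

Let the stationary distribution be π with π = πP and π_1 + π_2 + π_3 + π_4 = 1.
π_1 = 0.3·π_1 + 0.1·π_2 + 0.3·π_3 + 0.2·π_4
π_2 = 0.2·π_1 + 0.4·π_2 + 0.4·π_3 + 0.4·π_4
π_3 = 0.4·π_1 + 0.2·π_2 + 0.2·π_3 + 0.2·π_4
Solving with the normalization constraint gives π = (0.2093, 0.3581, 0.2419, 0.1907).
So the stationary probability of Volatile is 0.2419.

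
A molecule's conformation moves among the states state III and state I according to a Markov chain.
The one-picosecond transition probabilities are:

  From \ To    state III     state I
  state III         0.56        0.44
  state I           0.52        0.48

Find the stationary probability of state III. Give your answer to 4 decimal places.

0.5417

Let the stationary distribution be π with π = πP and π_1 + π_2 = 1.
π_1 = 0.56·π_1 + 0.52·π_2
Solving with the normalization constraint gives π = (0.5417, 0.4583).
So the stationary probability of state III is 0.5417.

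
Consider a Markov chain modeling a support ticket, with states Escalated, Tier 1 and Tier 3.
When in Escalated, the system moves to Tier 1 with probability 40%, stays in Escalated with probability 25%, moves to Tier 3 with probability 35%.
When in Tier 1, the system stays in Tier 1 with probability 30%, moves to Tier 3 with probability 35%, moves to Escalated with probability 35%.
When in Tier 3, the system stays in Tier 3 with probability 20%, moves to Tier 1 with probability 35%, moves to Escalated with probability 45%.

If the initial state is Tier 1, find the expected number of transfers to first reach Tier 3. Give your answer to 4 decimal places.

2.8571

Let t(s) be the expected number of transfers to first reach Tier 3 from state s, with t(Tier 3) = 0. Conditioning on the first transfer:
t(Escalated) = 1 + 0.25·t(Escalated) + 0.4·t(Tier 1)
t(Tier 1) = 1 + 0.35·t(Escalated) + 0.3·t(Tier 1)
Solving: t(Escalated) = 2.8571, t(Tier 1) = 2.8571.
Expected transfers from Tier 1 to Tier 3: 2.8571.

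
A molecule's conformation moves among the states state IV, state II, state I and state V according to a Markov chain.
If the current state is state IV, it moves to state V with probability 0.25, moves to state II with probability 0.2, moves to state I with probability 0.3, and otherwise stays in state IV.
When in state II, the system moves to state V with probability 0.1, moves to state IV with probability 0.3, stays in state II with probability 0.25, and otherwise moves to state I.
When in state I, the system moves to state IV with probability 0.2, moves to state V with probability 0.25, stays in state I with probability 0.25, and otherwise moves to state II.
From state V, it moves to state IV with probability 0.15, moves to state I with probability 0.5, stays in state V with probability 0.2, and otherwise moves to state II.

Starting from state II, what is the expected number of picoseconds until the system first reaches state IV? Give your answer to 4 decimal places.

Let t(s) be the expected number of picoseconds to first reach state IV from state s, with t(state IV) = 0. Conditioning on the first picosecond:
t(state II) = 1 + 0.25·t(state II) + 0.35·t(state I) + 0.1·t(state V)
t(state I) = 1 + 0.3·t(state II) + 0.25·t(state I) + 0.25·t(state V)
t(state V) = 1 + 0.15·t(state II) + 0.5·t(state I) + 0.2·t(state V)
Solving: t(state II) = 4.1546, t(state I) = 4.6377, t(state V) = 4.9275.
Expected picoseconds from state II to state IV: 4.1546.

4.1546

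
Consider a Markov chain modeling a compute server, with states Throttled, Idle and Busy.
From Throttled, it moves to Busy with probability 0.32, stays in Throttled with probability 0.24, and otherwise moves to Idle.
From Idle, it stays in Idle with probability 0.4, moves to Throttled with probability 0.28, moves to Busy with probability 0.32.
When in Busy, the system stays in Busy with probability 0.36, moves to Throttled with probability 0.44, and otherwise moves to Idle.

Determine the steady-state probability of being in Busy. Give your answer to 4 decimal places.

Let the stationary distribution be π with π = πP and π_1 + π_2 + π_3 = 1.
π_1 = 0.24·π_1 + 0.28·π_2 + 0.44·π_3
π_2 = 0.44·π_1 + 0.4·π_2 + 0.2·π_3
Solving with the normalization constraint gives π = (0.3205, 0.3462, 0.3333).
So the stationary probability of Busy is 0.3333.

0.3333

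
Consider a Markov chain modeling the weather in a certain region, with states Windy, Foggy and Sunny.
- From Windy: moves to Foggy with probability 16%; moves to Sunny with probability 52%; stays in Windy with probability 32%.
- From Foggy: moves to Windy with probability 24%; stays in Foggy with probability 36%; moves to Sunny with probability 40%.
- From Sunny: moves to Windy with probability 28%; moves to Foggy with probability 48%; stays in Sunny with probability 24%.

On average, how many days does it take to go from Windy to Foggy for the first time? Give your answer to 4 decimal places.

Let t(s) be the expected number of days to first reach Foggy from state s, with t(Foggy) = 0. Conditioning on the first day:
t(Windy) = 1 + 0.32·t(Windy) + 0.52·t(Sunny)
t(Sunny) = 1 + 0.28·t(Windy) + 0.24·t(Sunny)
Solving: t(Windy) = 3.4483, t(Sunny) = 2.5862.
Expected days from Windy to Foggy: 3.4483.

3.4483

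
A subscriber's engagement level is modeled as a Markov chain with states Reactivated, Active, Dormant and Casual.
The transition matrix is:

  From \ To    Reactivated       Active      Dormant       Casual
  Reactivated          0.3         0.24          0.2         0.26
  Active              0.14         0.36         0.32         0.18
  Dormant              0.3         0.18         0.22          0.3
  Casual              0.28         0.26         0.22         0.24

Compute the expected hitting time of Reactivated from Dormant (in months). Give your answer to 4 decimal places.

3.9095

Let t(s) be the expected number of months to first reach Reactivated from state s, with t(Reactivated) = 0. Conditioning on the first month:
t(Active) = 1 + 0.36·t(Active) + 0.32·t(Dormant) + 0.18·t(Casual)
t(Dormant) = 1 + 0.18·t(Active) + 0.22·t(Dormant) + 0.3·t(Casual)
t(Casual) = 1 + 0.26·t(Active) + 0.22·t(Dormant) + 0.24·t(Casual)
Solving: t(Active) = 4.6534, t(Dormant) = 3.9095, t(Casual) = 4.0394.
Expected months from Dormant to Reactivated: 3.9095.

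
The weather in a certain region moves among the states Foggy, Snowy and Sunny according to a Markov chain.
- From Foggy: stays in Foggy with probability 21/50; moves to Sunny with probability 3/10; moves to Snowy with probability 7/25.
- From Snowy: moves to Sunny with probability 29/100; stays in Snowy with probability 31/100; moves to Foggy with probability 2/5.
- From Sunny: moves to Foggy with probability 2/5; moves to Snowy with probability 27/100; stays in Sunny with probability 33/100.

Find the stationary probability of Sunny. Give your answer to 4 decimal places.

0.3063

Let the stationary distribution be π with π = πP and π_1 + π_2 + π_3 = 1.
π_1 = 0.42·π_1 + 0.4·π_2 + 0.4·π_3
π_2 = 0.28·π_1 + 0.31·π_2 + 0.27·π_3
Solving with the normalization constraint gives π = (0.4082, 0.2855, 0.3063).
So the stationary probability of Sunny is 0.3063.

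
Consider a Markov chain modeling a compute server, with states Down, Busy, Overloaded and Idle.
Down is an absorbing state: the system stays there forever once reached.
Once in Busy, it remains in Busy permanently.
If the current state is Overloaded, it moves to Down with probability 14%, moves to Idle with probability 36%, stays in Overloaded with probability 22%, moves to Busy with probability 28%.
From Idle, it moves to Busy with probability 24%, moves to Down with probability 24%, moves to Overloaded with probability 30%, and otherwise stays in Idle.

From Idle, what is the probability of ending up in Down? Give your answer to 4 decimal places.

Let h(s) be the probability of absorption at Down starting from transient state s. Then h(Down) = 1 and h(Busy) = 0. By first-step analysis:
h(Overloaded) = 0.14·1 + 0.28·0 + 0.22·h(Overloaded) + 0.36·h(Idle)
h(Idle) = 0.24·1 + 0.24·0 + 0.3·h(Overloaded) + 0.22·h(Idle)
Solving: h(Overloaded) = 0.3909, h(Idle) = 0.4580.
Starting from Idle, the probability is 0.4580.

0.4580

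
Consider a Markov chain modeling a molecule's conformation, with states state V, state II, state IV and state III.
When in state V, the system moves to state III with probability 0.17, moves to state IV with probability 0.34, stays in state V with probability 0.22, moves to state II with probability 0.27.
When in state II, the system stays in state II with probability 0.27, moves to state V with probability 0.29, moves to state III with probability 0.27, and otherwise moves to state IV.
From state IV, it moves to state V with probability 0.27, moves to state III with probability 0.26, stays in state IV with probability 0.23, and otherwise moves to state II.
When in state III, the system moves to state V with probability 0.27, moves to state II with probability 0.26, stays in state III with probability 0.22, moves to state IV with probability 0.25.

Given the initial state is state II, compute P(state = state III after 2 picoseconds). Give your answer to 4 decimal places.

Propagate the distribution vector 2 picoseconds from state II.
After 0 picoseconds: (0.0000, 1.0000, 0.0000, 0.0000)
After 1 picosecond: (0.2900, 0.2700, 0.1700, 0.2700)
After 2 picoseconds: (0.2609, 0.2622, 0.2511, 0.2258)
P(in state III after 2 picoseconds) = 0.2258

0.2258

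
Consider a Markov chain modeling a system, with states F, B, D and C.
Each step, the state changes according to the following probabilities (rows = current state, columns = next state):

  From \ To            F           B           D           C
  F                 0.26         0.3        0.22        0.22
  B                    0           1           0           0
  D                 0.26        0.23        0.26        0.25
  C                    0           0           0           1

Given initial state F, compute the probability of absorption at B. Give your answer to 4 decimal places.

Let h(s) be the probability of absorption at B starting from transient state s. Then h(B) = 1 and h(C) = 0. By first-step analysis:
h(F) = 0.26·h(F) + 0.3·1 + 0.22·h(D) + 0.22·0
h(D) = 0.26·h(F) + 0.23·1 + 0.26·h(D) + 0.25·0
Solving: h(F) = 0.5559, h(D) = 0.5061.
Starting from F, the probability is 0.5559.

0.5559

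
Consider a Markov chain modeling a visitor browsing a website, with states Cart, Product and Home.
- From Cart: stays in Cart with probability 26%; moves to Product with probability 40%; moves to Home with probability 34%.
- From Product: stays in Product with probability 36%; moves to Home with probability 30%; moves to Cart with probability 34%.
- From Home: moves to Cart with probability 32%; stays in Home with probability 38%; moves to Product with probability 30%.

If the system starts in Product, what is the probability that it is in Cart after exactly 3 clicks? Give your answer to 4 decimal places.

0.3087

Propagate the distribution vector 3 clicks from Product.
After 0 clicks: (0.0000, 1.0000, 0.0000)
After 1 click: (0.3400, 0.3600, 0.3000)
After 2 clicks: (0.3068, 0.3556, 0.3376)
After 3 clicks: (0.3087, 0.3520, 0.3393)
P(in Cart after 3 clicks) = 0.3087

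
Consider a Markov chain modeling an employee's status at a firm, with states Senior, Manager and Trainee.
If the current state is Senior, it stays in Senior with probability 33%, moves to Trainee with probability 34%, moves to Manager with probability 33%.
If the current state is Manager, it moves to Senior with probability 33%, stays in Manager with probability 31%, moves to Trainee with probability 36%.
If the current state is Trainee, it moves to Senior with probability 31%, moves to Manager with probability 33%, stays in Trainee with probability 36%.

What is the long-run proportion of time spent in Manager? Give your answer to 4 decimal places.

0.3235

Let the stationary distribution be π with π = πP and π_1 + π_2 + π_3 = 1.
π_1 = 0.33·π_1 + 0.33·π_2 + 0.31·π_3
π_2 = 0.33·π_1 + 0.31·π_2 + 0.33·π_3
Solving with the normalization constraint gives π = (0.3229, 0.3235, 0.3535).
So the stationary probability of Manager is 0.3235.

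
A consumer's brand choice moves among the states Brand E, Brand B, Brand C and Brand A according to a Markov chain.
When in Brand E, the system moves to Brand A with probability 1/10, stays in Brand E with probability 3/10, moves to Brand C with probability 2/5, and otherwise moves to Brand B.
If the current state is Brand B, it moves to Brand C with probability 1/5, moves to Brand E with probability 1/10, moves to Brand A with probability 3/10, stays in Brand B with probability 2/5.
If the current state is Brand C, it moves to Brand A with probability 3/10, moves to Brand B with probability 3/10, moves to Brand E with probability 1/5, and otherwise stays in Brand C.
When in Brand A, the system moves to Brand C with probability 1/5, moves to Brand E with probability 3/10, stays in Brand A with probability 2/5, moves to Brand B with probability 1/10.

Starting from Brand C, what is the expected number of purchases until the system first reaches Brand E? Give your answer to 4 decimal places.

Let t(s) be the expected number of purchases to first reach Brand E from state s, with t(Brand E) = 0. Conditioning on the first purchase:
t(Brand B) = 1 + 0.4·t(Brand B) + 0.2·t(Brand C) + 0.3·t(Brand A)
t(Brand C) = 1 + 0.3·t(Brand B) + 0.2·t(Brand C) + 0.3·t(Brand A)
t(Brand A) = 1 + 0.1·t(Brand B) + 0.2·t(Brand C) + 0.4·t(Brand A)
Solving: t(Brand B) = 5.3571, t(Brand C) = 4.8214, t(Brand A) = 4.1667.
Expected purchases from Brand C to Brand E: 4.8214.

4.8214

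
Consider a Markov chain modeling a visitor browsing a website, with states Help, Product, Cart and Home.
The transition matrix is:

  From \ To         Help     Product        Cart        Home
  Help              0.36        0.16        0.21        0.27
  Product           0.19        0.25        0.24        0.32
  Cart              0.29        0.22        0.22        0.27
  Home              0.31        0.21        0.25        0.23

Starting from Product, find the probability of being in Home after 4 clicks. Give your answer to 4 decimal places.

Propagate the distribution vector 4 clicks from Product.
After 0 clicks: (0.0000, 1.0000, 0.0000, 0.0000)
After 1 click: (0.1900, 0.2500, 0.2400, 0.3200)
After 2 clicks: (0.2847, 0.2129, 0.2327, 0.2697)
After 3 clicks: (0.2940, 0.2066, 0.2295, 0.2699)
After 4 clicks: (0.2953, 0.2059, 0.2293, 0.2695)
P(in Home after 4 clicks) = 0.2695

0.2695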